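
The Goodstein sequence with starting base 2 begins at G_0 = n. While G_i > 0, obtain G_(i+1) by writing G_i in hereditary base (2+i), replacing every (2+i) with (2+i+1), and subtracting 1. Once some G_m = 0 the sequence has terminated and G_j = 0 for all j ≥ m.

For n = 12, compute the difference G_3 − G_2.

[0] 12 ≡ 2^(2 + 1) + 2^2 (base 2). Lift 3: 108. −1: 107.
[1] 107 ≡ 3^(3 + 1) + 2·3^2 + 2·3 + 2 (base 3). Lift 4: 1066. −1: 1065.
[2] 1065 ≡ 4^(4 + 1) + 2·4^2 + 2·4 + 1 (base 4). Lift 5: 15686. −1: 15685.

14620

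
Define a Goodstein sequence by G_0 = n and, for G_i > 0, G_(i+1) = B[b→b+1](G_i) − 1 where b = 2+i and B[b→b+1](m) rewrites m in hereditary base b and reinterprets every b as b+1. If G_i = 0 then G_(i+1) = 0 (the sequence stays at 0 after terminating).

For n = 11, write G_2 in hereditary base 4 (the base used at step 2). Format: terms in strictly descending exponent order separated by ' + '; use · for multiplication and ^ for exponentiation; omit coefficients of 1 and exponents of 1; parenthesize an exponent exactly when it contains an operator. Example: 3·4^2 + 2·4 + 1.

4^(4 + 1) + 3

step 0: 11 = 2^(2 + 1) + 2 + 1; sub 3 for 2: 3^(3 + 1) + 3 + 1; = 85; G_1 = 85−1 = 84
step 1: 84 = 3^(3 + 1) + 3; sub 4 for 3: 4^(4 + 1) + 4; = 1028; G_2 = 1028−1 = 1027
step 2: 1027 = 4^(4 + 1) + 3; sub 5 for 4: 5^(5 + 1) + 3; = 15628; G_3 = 15628−1 = 15627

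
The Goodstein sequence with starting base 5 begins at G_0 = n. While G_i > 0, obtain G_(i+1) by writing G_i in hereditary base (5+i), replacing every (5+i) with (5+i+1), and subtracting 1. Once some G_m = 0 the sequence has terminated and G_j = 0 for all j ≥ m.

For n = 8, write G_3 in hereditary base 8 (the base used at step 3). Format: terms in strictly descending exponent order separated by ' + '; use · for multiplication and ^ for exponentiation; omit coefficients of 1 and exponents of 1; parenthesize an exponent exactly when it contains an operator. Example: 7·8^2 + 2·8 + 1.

base 5: 8 = 5 + 3; at 6: 6 + 3 = 9; next = 8
base 6: 8 = 6 + 2; at 7: 7 + 2 = 9; next = 8
base 7: 8 = 7 + 1; at 8: 8 + 1 = 9; next = 8
base 8: 8 = 8; at 9: 9 = 9; next = 8

8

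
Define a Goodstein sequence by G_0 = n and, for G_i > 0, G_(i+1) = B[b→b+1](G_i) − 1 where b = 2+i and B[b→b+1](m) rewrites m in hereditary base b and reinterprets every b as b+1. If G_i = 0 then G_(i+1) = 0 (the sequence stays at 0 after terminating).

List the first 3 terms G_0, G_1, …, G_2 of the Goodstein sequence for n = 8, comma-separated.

[0] 8 ≡ 2^(2 + 1) (base 2). Lift 3: 81. −1: 80.
[1] 80 ≡ 2·3^3 + 2·3^2 + 2·3 + 2 (base 3). Lift 4: 554. −1: 553.

8, 80, 553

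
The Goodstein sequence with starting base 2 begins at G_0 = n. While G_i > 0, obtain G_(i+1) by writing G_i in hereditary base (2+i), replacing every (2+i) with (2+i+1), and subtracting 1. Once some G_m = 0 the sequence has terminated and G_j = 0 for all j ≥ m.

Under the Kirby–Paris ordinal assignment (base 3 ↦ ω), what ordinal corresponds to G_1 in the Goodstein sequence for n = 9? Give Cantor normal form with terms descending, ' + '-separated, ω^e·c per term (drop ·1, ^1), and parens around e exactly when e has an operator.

ω^(ω + 1)

(0) 9|_2 = 2^(2 + 1) + 1 ↦ 3^(3 + 1) + 1|_3 = 82 ⇒ 81
(1) 81|_3 = 3^(3 + 1) ↦ 4^(4 + 1)|_4 = 1024 ⇒ 1023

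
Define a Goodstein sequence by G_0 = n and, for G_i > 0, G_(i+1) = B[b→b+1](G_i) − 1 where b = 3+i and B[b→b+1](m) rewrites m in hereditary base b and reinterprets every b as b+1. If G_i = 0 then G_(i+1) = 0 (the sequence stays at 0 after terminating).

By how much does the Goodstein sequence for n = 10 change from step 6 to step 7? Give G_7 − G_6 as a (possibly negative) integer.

10 —HB3→ 3^2 + 1 —bump→ 4^2 + 1 = 17 —(−1)→ 16
16 —HB4→ 4^2 —bump→ 5^2 = 25 —(−1)→ 24
24 —HB5→ 4·5 + 4 —bump→ 4·6 + 4 = 28 —(−1)→ 27
27 —HB6→ 4·6 + 3 —bump→ 4·7 + 3 = 31 —(−1)→ 30
30 —HB7→ 4·7 + 2 —bump→ 4·8 + 2 = 34 —(−1)→ 33
33 —HB8→ 4·8 + 1 —bump→ 4·9 + 1 = 37 —(−1)→ 36
36 —HB9→ 4·9 —bump→ 4·10 = 40 —(−1)→ 39

3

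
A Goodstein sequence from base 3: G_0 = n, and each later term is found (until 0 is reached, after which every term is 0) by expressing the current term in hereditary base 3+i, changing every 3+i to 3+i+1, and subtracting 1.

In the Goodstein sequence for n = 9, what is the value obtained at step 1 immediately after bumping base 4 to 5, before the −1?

9 —HB3→ 3^2 —bump→ 4^2 = 16 —(−1)→ 15
15 —HB4→ 3·4 + 3 —bump→ 3·5 + 3 = 18 —(−1)→ 17

18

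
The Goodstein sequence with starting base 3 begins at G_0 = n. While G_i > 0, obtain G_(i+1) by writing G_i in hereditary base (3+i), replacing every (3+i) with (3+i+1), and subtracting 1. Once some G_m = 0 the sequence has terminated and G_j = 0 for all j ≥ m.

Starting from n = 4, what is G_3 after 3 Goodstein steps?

4 —HB3→ 3 + 1 —bump→ 4 + 1 = 5 —(−1)→ 4
4 —HB4→ 4 —bump→ 5 = 5 —(−1)→ 4
4 —HB5→ 4 —bump→ 4 = 4 —(−1)→ 3
3 —HB6→ 3 —bump→ 3 = 3 —(−1)→ 2

3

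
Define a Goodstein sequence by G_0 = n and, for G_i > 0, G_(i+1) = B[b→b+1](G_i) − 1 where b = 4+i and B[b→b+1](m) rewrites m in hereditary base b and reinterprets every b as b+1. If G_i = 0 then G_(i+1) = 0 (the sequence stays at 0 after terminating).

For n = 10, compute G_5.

13

(0) 10|_4 = 2·4 + 2 ↦ 2·5 + 2|_5 = 12 ⇒ 11
(1) 11|_5 = 2·5 + 1 ↦ 2·6 + 1|_6 = 13 ⇒ 12
(2) 12|_6 = 2·6 ↦ 2·7|_7 = 14 ⇒ 13
(3) 13|_7 = 7 + 6 ↦ 8 + 6|_8 = 14 ⇒ 13
(4) 13|_8 = 8 + 5 ↦ 9 + 5|_9 = 14 ⇒ 13
(5) 13|_9 = 9 + 4 ↦ 10 + 4|_10 = 14 ⇒ 13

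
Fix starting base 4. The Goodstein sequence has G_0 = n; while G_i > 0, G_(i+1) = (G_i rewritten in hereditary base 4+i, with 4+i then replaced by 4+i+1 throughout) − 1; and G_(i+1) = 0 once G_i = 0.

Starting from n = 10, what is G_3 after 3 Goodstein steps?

i=0: 10 = 2·4 + 2 (b=4); 4→5: 2·5 + 2 = 12; 12−1 = 11
i=1: 11 = 2·5 + 1 (b=5); 5→6: 2·6 + 1 = 13; 13−1 = 12
i=2: 12 = 2·6 (b=6); 6→7: 2·7 = 14; 14−1 = 13
i=3: 13 = 7 + 6 (b=7); 7→8: 8 + 6 = 14; 14−1 = 13

13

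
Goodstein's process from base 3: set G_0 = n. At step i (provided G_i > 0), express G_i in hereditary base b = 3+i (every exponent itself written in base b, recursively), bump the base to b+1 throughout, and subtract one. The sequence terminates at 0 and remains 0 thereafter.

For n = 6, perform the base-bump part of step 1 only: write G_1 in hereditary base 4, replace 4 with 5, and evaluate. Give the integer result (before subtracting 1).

8

6 —HB3→ 2·3 —bump→ 2·4 = 8 —(−1)→ 7
7 —HB4→ 4 + 3 —bump→ 5 + 3 = 8 —(−1)→ 7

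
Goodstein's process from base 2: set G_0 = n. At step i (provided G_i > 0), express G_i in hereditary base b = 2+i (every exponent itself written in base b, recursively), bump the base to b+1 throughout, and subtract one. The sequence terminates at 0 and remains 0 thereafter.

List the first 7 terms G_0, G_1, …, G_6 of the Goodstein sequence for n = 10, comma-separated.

step 0: 10 = 2^(2 + 1) + 2; sub 3 for 2: 3^(3 + 1) + 3; = 84; G_1 = 84−1 = 83
step 1: 83 = 3^(3 + 1) + 2; sub 4 for 3: 4^(4 + 1) + 2; = 1026; G_2 = 1026−1 = 1025
step 2: 1025 = 4^(4 + 1) + 1; sub 5 for 4: 5^(5 + 1) + 1; = 15626; G_3 = 15626−1 = 15625
step 3: 15625 = 5^(5 + 1); sub 6 for 5: 6^(6 + 1); = 279936; G_4 = 279936−1 = 279935
step 4: 279935 = 5·6^6 + 5·6^5 + 5·6^4 + 5·6^3 + 5·6^2 + 5·6 + 5; sub 7 for 6: 5·7^7 + 5·7^5 + 5·7^4 + 5·7^3 + 5·7^2 + 5·7 + 5; = 4215755; G_5 = 4215755−1 = 4215754
step 5: 4215754 = 5·7^7 + 5·7^5 + 5·7^4 + 5·7^3 + 5·7^2 + 5·7 + 4; sub 8 for 7: 5·8^8 + 5·8^5 + 5·8^4 + 5·8^3 + 5·8^2 + 5·8 + 4; = 84073324; G_6 = 84073324−1 = 84073323

10, 83, 1025, 15625, 279935, 4215754, 84073323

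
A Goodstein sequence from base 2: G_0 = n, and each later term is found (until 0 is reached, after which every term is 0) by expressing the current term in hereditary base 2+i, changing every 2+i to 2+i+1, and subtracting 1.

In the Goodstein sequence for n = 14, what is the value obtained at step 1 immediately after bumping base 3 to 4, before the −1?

1282

step 0: 14 = 2^(2 + 1) + 2^2 + 2; sub 3 for 2: 3^(3 + 1) + 3^3 + 3; = 111; G_1 = 111−1 = 110
step 1: 110 = 3^(3 + 1) + 3^3 + 2; sub 4 for 3: 4^(4 + 1) + 4^4 + 2; = 1282; G_2 = 1282−1 = 1281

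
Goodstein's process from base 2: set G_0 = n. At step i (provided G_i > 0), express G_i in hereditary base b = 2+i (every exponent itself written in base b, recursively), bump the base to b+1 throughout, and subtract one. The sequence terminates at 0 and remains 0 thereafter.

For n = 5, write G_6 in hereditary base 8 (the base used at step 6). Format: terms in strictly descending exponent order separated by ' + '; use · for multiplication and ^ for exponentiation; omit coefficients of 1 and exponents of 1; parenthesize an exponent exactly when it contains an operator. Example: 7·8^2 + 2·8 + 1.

step 0: 5 = 2^2 + 1; sub 3 for 2: 3^3 + 1; = 28; G_1 = 28−1 = 27
step 1: 27 = 3^3; sub 4 for 3: 4^4; = 256; G_2 = 256−1 = 255
step 2: 255 = 3·4^3 + 3·4^2 + 3·4 + 3; sub 5 for 4: 3·5^3 + 3·5^2 + 3·5 + 3; = 468; G_3 = 468−1 = 467
step 3: 467 = 3·5^3 + 3·5^2 + 3·5 + 2; sub 6 for 5: 3·6^3 + 3·6^2 + 3·6 + 2; = 776; G_4 = 776−1 = 775
step 4: 775 = 3·6^3 + 3·6^2 + 3·6 + 1; sub 7 for 6: 3·7^3 + 3·7^2 + 3·7 + 1; = 1198; G_5 = 1198−1 = 1197
step 5: 1197 = 3·7^3 + 3·7^2 + 3·7; sub 8 for 7: 3·8^3 + 3·8^2 + 3·8; = 1752; G_6 = 1752−1 = 1751
step 6: 1751 = 3·8^3 + 3·8^2 + 2·8 + 7; sub 9 for 8: 3·9^3 + 3·9^2 + 2·9 + 7; = 2455; G_7 = 2455−1 = 2454

3·8^3 + 3·8^2 + 2·8 + 7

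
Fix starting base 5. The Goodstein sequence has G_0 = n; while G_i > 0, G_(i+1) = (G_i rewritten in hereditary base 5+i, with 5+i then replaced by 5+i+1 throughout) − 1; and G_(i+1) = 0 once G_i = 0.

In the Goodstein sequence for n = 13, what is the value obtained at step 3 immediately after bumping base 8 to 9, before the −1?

13 —HB5→ 2·5 + 3 —bump→ 2·6 + 3 = 15 —(−1)→ 14
14 —HB6→ 2·6 + 2 —bump→ 2·7 + 2 = 16 —(−1)→ 15
15 —HB7→ 2·7 + 1 —bump→ 2·8 + 1 = 17 —(−1)→ 16

18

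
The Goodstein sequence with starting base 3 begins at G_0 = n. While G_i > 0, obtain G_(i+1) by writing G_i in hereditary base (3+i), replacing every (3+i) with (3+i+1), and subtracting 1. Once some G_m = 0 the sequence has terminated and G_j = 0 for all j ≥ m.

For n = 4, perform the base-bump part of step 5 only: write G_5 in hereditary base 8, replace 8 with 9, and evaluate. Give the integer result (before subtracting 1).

(0) 4|_3 = 3 + 1 ↦ 4 + 1|_4 = 5 ⇒ 4
(1) 4|_4 = 4 ↦ 5|_5 = 5 ⇒ 4
(2) 4|_5 = 4 ↦ 4|_6 = 4 ⇒ 3
(3) 3|_6 = 3 ↦ 3|_7 = 3 ⇒ 2
(4) 2|_7 = 2 ↦ 2|_8 = 2 ⇒ 1

1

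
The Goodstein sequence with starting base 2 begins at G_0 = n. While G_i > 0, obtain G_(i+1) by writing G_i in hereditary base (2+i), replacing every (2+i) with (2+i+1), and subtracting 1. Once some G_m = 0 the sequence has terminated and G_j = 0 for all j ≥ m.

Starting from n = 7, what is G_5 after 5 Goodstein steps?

7 —HB2→ 2^2 + 2 + 1 —bump→ 3^3 + 3 + 1 = 31 —(−1)→ 30
30 —HB3→ 3^3 + 3 —bump→ 4^4 + 4 = 260 —(−1)→ 259
259 —HB4→ 4^4 + 3 —bump→ 5^5 + 3 = 3128 —(−1)→ 3127
3127 —HB5→ 5^5 + 2 —bump→ 6^6 + 2 = 46658 —(−1)→ 46657
46657 —HB6→ 6^6 + 1 —bump→ 7^7 + 1 = 823544 —(−1)→ 823543
823543 —HB7→ 7^7 —bump→ 8^8 = 16777216 —(−1)→ 16777215

823543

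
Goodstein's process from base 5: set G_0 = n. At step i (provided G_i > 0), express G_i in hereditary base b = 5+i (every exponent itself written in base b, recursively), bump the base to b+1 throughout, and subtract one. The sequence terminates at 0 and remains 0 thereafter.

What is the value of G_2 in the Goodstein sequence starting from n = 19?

[0] 19 ≡ 3·5 + 4 (base 5). Lift 6: 22. −1: 21.
[1] 21 ≡ 3·6 + 3 (base 6). Lift 7: 24. −1: 23.
[2] 23 ≡ 3·7 + 2 (base 7). Lift 8: 26. −1: 25.

23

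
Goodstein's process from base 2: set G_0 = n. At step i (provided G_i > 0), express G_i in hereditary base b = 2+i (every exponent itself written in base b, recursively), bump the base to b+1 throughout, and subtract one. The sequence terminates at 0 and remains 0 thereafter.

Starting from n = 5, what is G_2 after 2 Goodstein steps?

255

base 2: 5 = 2^2 + 1; at 3: 3^3 + 1 = 28; next = 27
base 3: 27 = 3^3; at 4: 4^4 = 256; next = 255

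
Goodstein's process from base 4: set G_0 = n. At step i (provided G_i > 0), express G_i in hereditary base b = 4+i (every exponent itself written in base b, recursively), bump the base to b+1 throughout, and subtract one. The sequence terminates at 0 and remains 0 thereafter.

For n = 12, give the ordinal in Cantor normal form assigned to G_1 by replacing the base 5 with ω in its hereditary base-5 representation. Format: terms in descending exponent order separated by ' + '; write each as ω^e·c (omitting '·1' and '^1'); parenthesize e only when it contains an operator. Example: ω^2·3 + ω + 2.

ω·2 + 4

12 —HB4→ 3·4 —bump→ 3·5 = 15 —(−1)→ 14
14 —HB5→ 2·5 + 4 —bump→ 2·6 + 4 = 16 —(−1)→ 15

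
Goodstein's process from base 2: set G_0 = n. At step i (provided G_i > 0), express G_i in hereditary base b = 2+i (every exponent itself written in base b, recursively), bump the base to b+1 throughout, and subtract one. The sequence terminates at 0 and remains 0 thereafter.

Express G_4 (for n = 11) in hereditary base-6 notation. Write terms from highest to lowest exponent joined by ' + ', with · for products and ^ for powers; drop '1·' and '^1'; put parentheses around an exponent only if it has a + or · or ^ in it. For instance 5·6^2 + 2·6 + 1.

6^(6 + 1) + 1

step 0: 11 = 2^(2 + 1) + 2 + 1; sub 3 for 2: 3^(3 + 1) + 3 + 1; = 85; G_1 = 85−1 = 84
step 1: 84 = 3^(3 + 1) + 3; sub 4 for 3: 4^(4 + 1) + 4; = 1028; G_2 = 1028−1 = 1027
step 2: 1027 = 4^(4 + 1) + 3; sub 5 for 4: 5^(5 + 1) + 3; = 15628; G_3 = 15628−1 = 15627
step 3: 15627 = 5^(5 + 1) + 2; sub 6 for 5: 6^(6 + 1) + 2; = 279938; G_4 = 279938−1 = 279937
step 4: 279937 = 6^(6 + 1) + 1; sub 7 for 6: 7^(7 + 1) + 1; = 5764802; G_5 = 5764802−1 = 5764801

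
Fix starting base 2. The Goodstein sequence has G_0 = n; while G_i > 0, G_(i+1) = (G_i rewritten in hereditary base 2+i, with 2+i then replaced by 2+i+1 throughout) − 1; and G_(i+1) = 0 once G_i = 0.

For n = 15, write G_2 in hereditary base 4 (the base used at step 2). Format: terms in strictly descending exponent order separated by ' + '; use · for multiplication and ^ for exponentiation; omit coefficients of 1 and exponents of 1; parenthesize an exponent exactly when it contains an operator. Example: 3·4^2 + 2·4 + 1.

4^(4 + 1) + 4^4 + 3

step 0: 15 = 2^(2 + 1) + 2^2 + 2 + 1; sub 3 for 2: 3^(3 + 1) + 3^3 + 3 + 1; = 112; G_1 = 112−1 = 111
step 1: 111 = 3^(3 + 1) + 3^3 + 3; sub 4 for 3: 4^(4 + 1) + 4^4 + 4; = 1284; G_2 = 1284−1 = 1283
step 2: 1283 = 4^(4 + 1) + 4^4 + 3; sub 5 for 4: 5^(5 + 1) + 5^5 + 3; = 18753; G_3 = 18753−1 = 18752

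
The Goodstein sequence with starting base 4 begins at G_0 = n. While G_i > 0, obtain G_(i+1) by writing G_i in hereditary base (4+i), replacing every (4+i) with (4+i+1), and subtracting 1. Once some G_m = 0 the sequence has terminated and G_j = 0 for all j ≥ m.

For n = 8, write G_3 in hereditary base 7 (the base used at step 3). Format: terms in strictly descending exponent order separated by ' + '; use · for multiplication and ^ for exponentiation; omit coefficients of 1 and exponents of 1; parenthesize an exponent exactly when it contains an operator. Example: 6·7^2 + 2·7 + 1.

8 —HB4→ 2·4 —bump→ 2·5 = 10 —(−1)→ 9
9 —HB5→ 5 + 4 —bump→ 6 + 4 = 10 —(−1)→ 9
9 —HB6→ 6 + 3 —bump→ 7 + 3 = 10 —(−1)→ 9
9 —HB7→ 7 + 2 —bump→ 8 + 2 = 10 —(−1)→ 9

7 + 2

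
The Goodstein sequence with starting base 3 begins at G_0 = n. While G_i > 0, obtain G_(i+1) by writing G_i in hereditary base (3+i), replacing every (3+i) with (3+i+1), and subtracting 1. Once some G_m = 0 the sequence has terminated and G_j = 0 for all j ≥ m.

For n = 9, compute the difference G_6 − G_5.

1

[0] 9 ≡ 3^2 (base 3). Lift 4: 16. −1: 15.
[1] 15 ≡ 3·4 + 3 (base 4). Lift 5: 18. −1: 17.
[2] 17 ≡ 3·5 + 2 (base 5). Lift 6: 20. −1: 19.
[3] 19 ≡ 3·6 + 1 (base 6). Lift 7: 22. −1: 21.
[4] 21 ≡ 3·7 (base 7). Lift 8: 24. −1: 23.
[5] 23 ≡ 2·8 + 7 (base 8). Lift 9: 25. −1: 24.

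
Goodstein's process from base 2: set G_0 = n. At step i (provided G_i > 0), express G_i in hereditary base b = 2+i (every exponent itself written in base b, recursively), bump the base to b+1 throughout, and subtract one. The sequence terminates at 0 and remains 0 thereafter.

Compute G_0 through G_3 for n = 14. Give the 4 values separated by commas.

G_0 = 14. HB_2(14) = 2^(2 + 1) + 2^2 + 2. Bump = 111. G_1 = 110.
G_1 = 110. HB_3(110) = 3^(3 + 1) + 3^3 + 2. Bump = 1282. G_2 = 1281.
G_2 = 1281. HB_4(1281) = 4^(4 + 1) + 4^4 + 1. Bump = 18751. G_3 = 18750.

14, 110, 1281, 18750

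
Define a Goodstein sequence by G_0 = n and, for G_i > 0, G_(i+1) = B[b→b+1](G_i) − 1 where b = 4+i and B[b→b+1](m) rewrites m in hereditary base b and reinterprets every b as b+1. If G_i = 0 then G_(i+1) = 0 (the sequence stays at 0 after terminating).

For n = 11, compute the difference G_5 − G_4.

G_0 = 11. HB_4(11) = 2·4 + 3. Bump = 13. G_1 = 12.
G_1 = 12. HB_5(12) = 2·5 + 2. Bump = 14. G_2 = 13.
G_2 = 13. HB_6(13) = 2·6 + 1. Bump = 15. G_3 = 14.
G_3 = 14. HB_7(14) = 2·7. Bump = 16. G_4 = 15.
G_4 = 15. HB_8(15) = 8 + 7. Bump = 16. G_5 = 15.

0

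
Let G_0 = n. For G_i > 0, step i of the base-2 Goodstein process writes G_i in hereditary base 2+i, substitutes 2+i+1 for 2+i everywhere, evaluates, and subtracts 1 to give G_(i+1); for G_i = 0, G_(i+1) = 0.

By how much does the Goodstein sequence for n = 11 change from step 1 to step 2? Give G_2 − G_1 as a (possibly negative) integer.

base 2: 11 = 2^(2 + 1) + 2 + 1; at 3: 3^(3 + 1) + 3 + 1 = 85; next = 84
base 3: 84 = 3^(3 + 1) + 3; at 4: 4^(4 + 1) + 4 = 1028; next = 1027

943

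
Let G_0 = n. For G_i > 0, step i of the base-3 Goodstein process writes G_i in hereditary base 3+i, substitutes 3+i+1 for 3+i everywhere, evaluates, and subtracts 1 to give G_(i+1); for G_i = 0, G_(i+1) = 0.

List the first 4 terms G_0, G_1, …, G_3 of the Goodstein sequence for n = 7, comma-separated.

step 0: 7 = 2·3 + 1; sub 4 for 3: 2·4 + 1; = 9; G_1 = 9−1 = 8
step 1: 8 = 2·4; sub 5 for 4: 2·5; = 10; G_2 = 10−1 = 9
step 2: 9 = 5 + 4; sub 6 for 5: 6 + 4; = 10; G_3 = 10−1 = 9

7, 8, 9, 9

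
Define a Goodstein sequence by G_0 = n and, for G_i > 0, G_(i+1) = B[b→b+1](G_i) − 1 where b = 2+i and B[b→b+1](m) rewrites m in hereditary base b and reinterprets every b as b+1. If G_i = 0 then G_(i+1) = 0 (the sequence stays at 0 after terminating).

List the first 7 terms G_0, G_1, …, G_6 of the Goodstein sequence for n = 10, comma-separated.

10, 83, 1025, 15625, 279935, 4215754, 84073323

i=0: 10 = 2^(2 + 1) + 2 (b=2); 2→3: 3^(3 + 1) + 3 = 84; 84−1 = 83
i=1: 83 = 3^(3 + 1) + 2 (b=3); 3→4: 4^(4 + 1) + 2 = 1026; 1026−1 = 1025
i=2: 1025 = 4^(4 + 1) + 1 (b=4); 4→5: 5^(5 + 1) + 1 = 15626; 15626−1 = 15625
i=3: 15625 = 5^(5 + 1) (b=5); 5→6: 6^(6 + 1) = 279936; 279936−1 = 279935
i=4: 279935 = 5·6^6 + 5·6^5 + 5·6^4 + 5·6^3 + 5·6^2 + 5·6 + 5 (b=6); 6→7: 5·7^7 + 5·7^5 + 5·7^4 + 5·7^3 + 5·7^2 + 5·7 + 5 = 4215755; 4215755−1 = 4215754
i=5: 4215754 = 5·7^7 + 5·7^5 + 5·7^4 + 5·7^3 + 5·7^2 + 5·7 + 4 (b=7); 7→8: 5·8^8 + 5·8^5 + 5·8^4 + 5·8^3 + 5·8^2 + 5·8 + 4 = 84073324; 84073324−1 = 84073323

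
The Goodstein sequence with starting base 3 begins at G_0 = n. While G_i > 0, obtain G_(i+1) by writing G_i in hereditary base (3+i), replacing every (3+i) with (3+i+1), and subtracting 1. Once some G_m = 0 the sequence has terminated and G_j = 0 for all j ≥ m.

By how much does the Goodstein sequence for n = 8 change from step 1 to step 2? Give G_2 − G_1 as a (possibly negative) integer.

1

base 3: 8 = 2·3 + 2; at 4: 2·4 + 2 = 10; next = 9
base 4: 9 = 2·4 + 1; at 5: 2·5 + 1 = 11; next = 10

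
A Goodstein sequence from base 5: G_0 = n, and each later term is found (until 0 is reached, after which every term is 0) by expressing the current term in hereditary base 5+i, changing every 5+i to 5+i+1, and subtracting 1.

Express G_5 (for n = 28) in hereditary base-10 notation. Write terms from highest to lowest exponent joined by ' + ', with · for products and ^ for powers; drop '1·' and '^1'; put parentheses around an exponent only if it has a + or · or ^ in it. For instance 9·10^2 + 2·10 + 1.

8·10 + 7

step 0: 28 = 5^2 + 3; sub 6 for 5: 6^2 + 3; = 39; G_1 = 39−1 = 38
step 1: 38 = 6^2 + 2; sub 7 for 6: 7^2 + 2; = 51; G_2 = 51−1 = 50
step 2: 50 = 7^2 + 1; sub 8 for 7: 8^2 + 1; = 65; G_3 = 65−1 = 64
step 3: 64 = 8^2; sub 9 for 8: 9^2; = 81; G_4 = 81−1 = 80
step 4: 80 = 8·9 + 8; sub 10 for 9: 8·10 + 8; = 88; G_5 = 88−1 = 87
step 5: 87 = 8·10 + 7; sub 11 for 10: 8·11 + 7; = 95; G_6 = 95−1 = 94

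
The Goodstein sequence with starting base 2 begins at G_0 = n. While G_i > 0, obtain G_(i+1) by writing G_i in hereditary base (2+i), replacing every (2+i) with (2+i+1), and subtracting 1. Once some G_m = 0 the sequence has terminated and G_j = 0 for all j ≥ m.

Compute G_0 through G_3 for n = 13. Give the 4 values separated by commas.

13, 108, 1279, 16092

13 —HB2→ 2^(2 + 1) + 2^2 + 1 —bump→ 3^(3 + 1) + 3^3 + 1 = 109 —(−1)→ 108
108 —HB3→ 3^(3 + 1) + 3^3 —bump→ 4^(4 + 1) + 4^4 = 1280 —(−1)→ 1279
1279 —HB4→ 4^(4 + 1) + 3·4^3 + 3·4^2 + 3·4 + 3 —bump→ 5^(5 + 1) + 3·5^3 + 3·5^2 + 3·5 + 3 = 16093 —(−1)→ 16092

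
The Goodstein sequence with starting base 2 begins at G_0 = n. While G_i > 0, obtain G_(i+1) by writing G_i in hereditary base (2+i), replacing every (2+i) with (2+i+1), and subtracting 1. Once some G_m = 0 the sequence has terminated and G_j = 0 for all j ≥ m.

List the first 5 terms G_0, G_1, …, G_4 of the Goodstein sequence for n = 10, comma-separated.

(0) 10|_2 = 2^(2 + 1) + 2 ↦ 3^(3 + 1) + 3|_3 = 84 ⇒ 83
(1) 83|_3 = 3^(3 + 1) + 2 ↦ 4^(4 + 1) + 2|_4 = 1026 ⇒ 1025
(2) 1025|_4 = 4^(4 + 1) + 1 ↦ 5^(5 + 1) + 1|_5 = 15626 ⇒ 15625
(3) 15625|_5 = 5^(5 + 1) ↦ 6^(6 + 1)|_6 = 279936 ⇒ 279935

10, 83, 1025, 15625, 279935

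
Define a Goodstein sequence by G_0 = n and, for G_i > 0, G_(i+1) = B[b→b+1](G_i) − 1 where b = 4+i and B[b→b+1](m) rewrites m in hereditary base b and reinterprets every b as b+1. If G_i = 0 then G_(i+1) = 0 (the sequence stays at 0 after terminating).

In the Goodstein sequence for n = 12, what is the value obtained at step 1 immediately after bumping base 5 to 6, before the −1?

16

12 —HB4→ 3·4 —bump→ 3·5 = 15 —(−1)→ 14
14 —HB5→ 2·5 + 4 —bump→ 2·6 + 4 = 16 —(−1)→ 15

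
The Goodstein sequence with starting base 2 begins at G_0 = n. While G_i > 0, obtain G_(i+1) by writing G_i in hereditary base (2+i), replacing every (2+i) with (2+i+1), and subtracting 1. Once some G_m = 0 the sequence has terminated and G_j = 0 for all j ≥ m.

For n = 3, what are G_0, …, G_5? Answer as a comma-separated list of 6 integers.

i=0: 3 = 2 + 1 (b=2); 2→3: 3 + 1 = 4; 4−1 = 3
i=1: 3 = 3 (b=3); 3→4: 4 = 4; 4−1 = 3
i=2: 3 = 3 (b=4); 4→5: 3 = 3; 3−1 = 2
i=3: 2 = 2 (b=5); 5→6: 2 = 2; 2−1 = 1
i=4: 1 = 1 (b=6); 6→7: 1 = 1; 1−1 = 0

3, 3, 3, 2, 1, 0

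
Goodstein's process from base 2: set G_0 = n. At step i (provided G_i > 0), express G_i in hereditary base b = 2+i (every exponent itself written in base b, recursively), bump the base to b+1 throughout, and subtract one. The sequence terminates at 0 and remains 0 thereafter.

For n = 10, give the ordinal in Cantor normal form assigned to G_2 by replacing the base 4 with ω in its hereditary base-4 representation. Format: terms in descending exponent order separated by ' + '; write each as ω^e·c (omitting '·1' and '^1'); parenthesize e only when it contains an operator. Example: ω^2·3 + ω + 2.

ω^(ω + 1) + 1

i=0: 10 = 2^(2 + 1) + 2 (b=2); 2→3: 3^(3 + 1) + 3 = 84; 84−1 = 83
i=1: 83 = 3^(3 + 1) + 2 (b=3); 3→4: 4^(4 + 1) + 2 = 1026; 1026−1 = 1025
i=2: 1025 = 4^(4 + 1) + 1 (b=4); 4→5: 5^(5 + 1) + 1 = 15626; 15626−1 = 15625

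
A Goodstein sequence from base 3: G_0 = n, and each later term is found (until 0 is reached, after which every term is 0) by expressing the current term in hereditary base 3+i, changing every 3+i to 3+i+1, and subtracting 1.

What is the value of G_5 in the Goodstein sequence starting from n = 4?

1

(0) 4|_3 = 3 + 1 ↦ 4 + 1|_4 = 5 ⇒ 4
(1) 4|_4 = 4 ↦ 5|_5 = 5 ⇒ 4
(2) 4|_5 = 4 ↦ 4|_6 = 4 ⇒ 3
(3) 3|_6 = 3 ↦ 3|_7 = 3 ⇒ 2
(4) 2|_7 = 2 ↦ 2|_8 = 2 ⇒ 1
(5) 1|_8 = 1 ↦ 1|_9 = 1 ⇒ 0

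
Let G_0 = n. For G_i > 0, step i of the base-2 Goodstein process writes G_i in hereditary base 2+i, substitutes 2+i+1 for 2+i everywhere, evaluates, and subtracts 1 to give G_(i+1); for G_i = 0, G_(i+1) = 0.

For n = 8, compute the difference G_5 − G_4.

step 0: 8 = 2^(2 + 1); sub 3 for 2: 3^(3 + 1); = 81; G_1 = 81−1 = 80
step 1: 80 = 2·3^3 + 2·3^2 + 2·3 + 2; sub 4 for 3: 2·4^4 + 2·4^2 + 2·4 + 2; = 554; G_2 = 554−1 = 553
step 2: 553 = 2·4^4 + 2·4^2 + 2·4 + 1; sub 5 for 4: 2·5^5 + 2·5^2 + 2·5 + 1; = 6311; G_3 = 6311−1 = 6310
step 3: 6310 = 2·5^5 + 2·5^2 + 2·5; sub 6 for 5: 2·6^6 + 2·6^2 + 2·6; = 93396; G_4 = 93396−1 = 93395
step 4: 93395 = 2·6^6 + 2·6^2 + 6 + 5; sub 7 for 6: 2·7^7 + 2·7^2 + 7 + 5; = 1647196; G_5 = 1647196−1 = 1647195

1553800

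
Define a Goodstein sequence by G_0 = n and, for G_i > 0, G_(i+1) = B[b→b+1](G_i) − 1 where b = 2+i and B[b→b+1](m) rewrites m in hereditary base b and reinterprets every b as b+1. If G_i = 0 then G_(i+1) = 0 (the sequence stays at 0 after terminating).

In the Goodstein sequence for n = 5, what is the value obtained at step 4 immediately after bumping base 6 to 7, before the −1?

1198

G_0=5  [base 2] 2^2 + 1  →[2↦3]→  3^3 + 1 = 28  −1 ⇒ G_1=27
G_1=27  [base 3] 3^3  →[3↦4]→  4^4 = 256  −1 ⇒ G_2=255
G_2=255  [base 4] 3·4^3 + 3·4^2 + 3·4 + 3  →[4↦5]→  3·5^3 + 3·5^2 + 3·5 + 3 = 468  −1 ⇒ G_3=467
G_3=467  [base 5] 3·5^3 + 3·5^2 + 3·5 + 2  →[5↦6]→  3·6^3 + 3·6^2 + 3·6 + 2 = 776  −1 ⇒ G_4=775
G_4=775  [base 6] 3·6^3 + 3·6^2 + 3·6 + 1  →[6↦7]→  3·7^3 + 3·7^2 + 3·7 + 1 = 1198  −1 ⇒ G_5=1197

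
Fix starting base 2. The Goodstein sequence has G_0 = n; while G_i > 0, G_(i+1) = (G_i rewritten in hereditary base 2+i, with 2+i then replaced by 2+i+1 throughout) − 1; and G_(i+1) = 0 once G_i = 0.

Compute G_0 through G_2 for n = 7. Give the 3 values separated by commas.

(0) 7|_2 = 2^2 + 2 + 1 ↦ 3^3 + 3 + 1|_3 = 31 ⇒ 30
(1) 30|_3 = 3^3 + 3 ↦ 4^4 + 4|_4 = 260 ⇒ 259

7, 30, 259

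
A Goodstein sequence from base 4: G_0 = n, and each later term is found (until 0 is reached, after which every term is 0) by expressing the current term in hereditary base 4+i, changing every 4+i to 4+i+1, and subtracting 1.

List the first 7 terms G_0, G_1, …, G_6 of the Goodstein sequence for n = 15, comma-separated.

i=0: 15 = 3·4 + 3 (b=4); 4→5: 3·5 + 3 = 18; 18−1 = 17
i=1: 17 = 3·5 + 2 (b=5); 5→6: 3·6 + 2 = 20; 20−1 = 19
i=2: 19 = 3·6 + 1 (b=6); 6→7: 3·7 + 1 = 22; 22−1 = 21
i=3: 21 = 3·7 (b=7); 7→8: 3·8 = 24; 24−1 = 23
i=4: 23 = 2·8 + 7 (b=8); 8→9: 2·9 + 7 = 25; 25−1 = 24
i=5: 24 = 2·9 + 6 (b=9); 9→10: 2·10 + 6 = 26; 26−1 = 25

15, 17, 19, 21, 23, 24, 25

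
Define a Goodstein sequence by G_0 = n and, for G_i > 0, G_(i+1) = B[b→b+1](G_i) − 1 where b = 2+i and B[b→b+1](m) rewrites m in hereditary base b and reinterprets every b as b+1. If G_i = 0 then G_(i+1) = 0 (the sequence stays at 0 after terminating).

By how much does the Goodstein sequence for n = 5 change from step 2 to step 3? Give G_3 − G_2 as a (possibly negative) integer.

[0] 5 ≡ 2^2 + 1 (base 2). Lift 3: 28. −1: 27.
[1] 27 ≡ 3^3 (base 3). Lift 4: 256. −1: 255.
[2] 255 ≡ 3·4^3 + 3·4^2 + 3·4 + 3 (base 4). Lift 5: 468. −1: 467.

212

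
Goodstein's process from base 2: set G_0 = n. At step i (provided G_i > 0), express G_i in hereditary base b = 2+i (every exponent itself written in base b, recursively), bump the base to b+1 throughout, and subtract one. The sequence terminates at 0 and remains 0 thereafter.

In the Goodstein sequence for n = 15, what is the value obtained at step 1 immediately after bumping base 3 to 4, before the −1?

1284

[0] 15 ≡ 2^(2 + 1) + 2^2 + 2 + 1 (base 2). Lift 3: 112. −1: 111.
[1] 111 ≡ 3^(3 + 1) + 3^3 + 3 (base 3). Lift 4: 1284. −1: 1283.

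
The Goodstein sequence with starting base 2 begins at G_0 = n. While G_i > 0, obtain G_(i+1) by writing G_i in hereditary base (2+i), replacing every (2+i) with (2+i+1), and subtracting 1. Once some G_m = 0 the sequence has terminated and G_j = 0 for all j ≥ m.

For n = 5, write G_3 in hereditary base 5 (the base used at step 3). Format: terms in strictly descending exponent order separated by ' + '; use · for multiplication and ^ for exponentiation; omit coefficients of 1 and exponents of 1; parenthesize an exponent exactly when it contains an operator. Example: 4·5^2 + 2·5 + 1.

base 2: 5 = 2^2 + 1; at 3: 3^3 + 1 = 28; next = 27
base 3: 27 = 3^3; at 4: 4^4 = 256; next = 255
base 4: 255 = 3·4^3 + 3·4^2 + 3·4 + 3; at 5: 3·5^3 + 3·5^2 + 3·5 + 3 = 468; next = 467

3·5^3 + 3·5^2 + 3·5 + 2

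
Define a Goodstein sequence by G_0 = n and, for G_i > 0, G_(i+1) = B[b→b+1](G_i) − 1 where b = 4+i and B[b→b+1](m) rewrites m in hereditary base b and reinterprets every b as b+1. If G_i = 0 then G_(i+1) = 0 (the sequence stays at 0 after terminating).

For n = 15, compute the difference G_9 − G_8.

(0) 15|_4 = 3·4 + 3 ↦ 3·5 + 3|_5 = 18 ⇒ 17
(1) 17|_5 = 3·5 + 2 ↦ 3·6 + 2|_6 = 20 ⇒ 19
(2) 19|_6 = 3·6 + 1 ↦ 3·7 + 1|_7 = 22 ⇒ 21
(3) 21|_7 = 3·7 ↦ 3·8|_8 = 24 ⇒ 23
(4) 23|_8 = 2·8 + 7 ↦ 2·9 + 7|_9 = 25 ⇒ 24
(5) 24|_9 = 2·9 + 6 ↦ 2·10 + 6|_10 = 26 ⇒ 25
(6) 25|_10 = 2·10 + 5 ↦ 2·11 + 5|_11 = 27 ⇒ 26
(7) 26|_11 = 2·11 + 4 ↦ 2·12 + 4|_12 = 28 ⇒ 27
(8) 27|_12 = 2·12 + 3 ↦ 2·13 + 3|_13 = 29 ⇒ 28

1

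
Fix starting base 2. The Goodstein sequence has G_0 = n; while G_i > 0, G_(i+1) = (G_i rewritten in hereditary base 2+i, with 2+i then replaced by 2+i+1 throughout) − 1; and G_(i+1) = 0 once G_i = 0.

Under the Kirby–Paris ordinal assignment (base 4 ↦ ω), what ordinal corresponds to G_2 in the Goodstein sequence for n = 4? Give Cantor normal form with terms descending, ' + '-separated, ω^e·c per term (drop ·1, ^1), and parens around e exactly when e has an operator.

G_0 = 4. HB_2(4) = 2^2. Bump = 27. G_1 = 26.
G_1 = 26. HB_3(26) = 2·3^2 + 2·3 + 2. Bump = 42. G_2 = 41.

ω^2·2 + ω·2 + 1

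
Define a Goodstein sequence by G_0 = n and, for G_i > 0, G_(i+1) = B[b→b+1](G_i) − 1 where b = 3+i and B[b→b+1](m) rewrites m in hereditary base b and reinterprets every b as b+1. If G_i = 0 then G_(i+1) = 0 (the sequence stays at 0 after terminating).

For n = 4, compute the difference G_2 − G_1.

0

4 —HB3→ 3 + 1 —bump→ 4 + 1 = 5 —(−1)→ 4
4 —HB4→ 4 —bump→ 5 = 5 —(−1)→ 4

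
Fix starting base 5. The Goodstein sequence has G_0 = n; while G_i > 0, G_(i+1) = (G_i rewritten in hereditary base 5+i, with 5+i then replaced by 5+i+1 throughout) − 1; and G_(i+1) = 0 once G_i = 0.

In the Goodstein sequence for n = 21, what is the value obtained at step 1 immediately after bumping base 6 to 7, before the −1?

i=0: 21 = 4·5 + 1 (b=5); 5→6: 4·6 + 1 = 25; 25−1 = 24
i=1: 24 = 4·6 (b=6); 6→7: 4·7 = 28; 28−1 = 27

28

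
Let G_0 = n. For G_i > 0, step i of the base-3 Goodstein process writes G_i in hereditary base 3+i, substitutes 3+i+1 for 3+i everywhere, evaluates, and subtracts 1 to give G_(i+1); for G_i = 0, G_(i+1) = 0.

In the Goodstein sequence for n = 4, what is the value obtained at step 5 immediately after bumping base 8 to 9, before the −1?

G_0=4  [base 3] 3 + 1  →[3↦4]→  4 + 1 = 5  −1 ⇒ G_1=4
G_1=4  [base 4] 4  →[4↦5]→  5 = 5  −1 ⇒ G_2=4
G_2=4  [base 5] 4  →[5↦6]→  4 = 4  −1 ⇒ G_3=3
G_3=3  [base 6] 3  →[6↦7]→  3 = 3  −1 ⇒ G_4=2
G_4=2  [base 7] 2  →[7↦8]→  2 = 2  −1 ⇒ G_5=1
G_5=1  [base 8] 1  →[8↦9]→  1 = 1  −1 ⇒ G_6=0

1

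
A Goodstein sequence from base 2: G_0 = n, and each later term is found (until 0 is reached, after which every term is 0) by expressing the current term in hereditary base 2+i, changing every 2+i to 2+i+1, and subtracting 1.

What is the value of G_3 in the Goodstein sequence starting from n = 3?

step 0: 3 = 2 + 1; sub 3 for 2: 3 + 1; = 4; G_1 = 4−1 = 3
step 1: 3 = 3; sub 4 for 3: 4; = 4; G_2 = 4−1 = 3
step 2: 3 = 3; sub 5 for 4: 3; = 3; G_3 = 3−1 = 2

2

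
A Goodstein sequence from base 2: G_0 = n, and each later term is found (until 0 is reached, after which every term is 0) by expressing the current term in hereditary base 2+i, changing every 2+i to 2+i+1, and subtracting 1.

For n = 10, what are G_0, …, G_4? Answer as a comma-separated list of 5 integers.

step 0: 10 = 2^(2 + 1) + 2; sub 3 for 2: 3^(3 + 1) + 3; = 84; G_1 = 84−1 = 83
step 1: 83 = 3^(3 + 1) + 2; sub 4 for 3: 4^(4 + 1) + 2; = 1026; G_2 = 1026−1 = 1025
step 2: 1025 = 4^(4 + 1) + 1; sub 5 for 4: 5^(5 + 1) + 1; = 15626; G_3 = 15626−1 = 15625
step 3: 15625 = 5^(5 + 1); sub 6 for 5: 6^(6 + 1); = 279936; G_4 = 279936−1 = 279935

10, 83, 1025, 15625, 279935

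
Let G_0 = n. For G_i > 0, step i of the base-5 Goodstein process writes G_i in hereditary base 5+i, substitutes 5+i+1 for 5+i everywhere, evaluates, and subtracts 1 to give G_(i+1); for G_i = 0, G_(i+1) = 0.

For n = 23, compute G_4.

i=0: 23 = 4·5 + 3 (b=5); 5→6: 4·6 + 3 = 27; 27−1 = 26
i=1: 26 = 4·6 + 2 (b=6); 6→7: 4·7 + 2 = 30; 30−1 = 29
i=2: 29 = 4·7 + 1 (b=7); 7→8: 4·8 + 1 = 33; 33−1 = 32
i=3: 32 = 4·8 (b=8); 8→9: 4·9 = 36; 36−1 = 35
i=4: 35 = 3·9 + 8 (b=9); 9→10: 3·10 + 8 = 38; 38−1 = 37

35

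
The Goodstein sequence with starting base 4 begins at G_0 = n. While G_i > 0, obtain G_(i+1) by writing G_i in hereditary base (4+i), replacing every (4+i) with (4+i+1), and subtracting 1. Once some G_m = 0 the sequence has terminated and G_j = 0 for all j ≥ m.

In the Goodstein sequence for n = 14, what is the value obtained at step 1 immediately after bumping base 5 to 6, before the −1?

19

(0) 14|_4 = 3·4 + 2 ↦ 3·5 + 2|_5 = 17 ⇒ 16
(1) 16|_5 = 3·5 + 1 ↦ 3·6 + 1|_6 = 19 ⇒ 18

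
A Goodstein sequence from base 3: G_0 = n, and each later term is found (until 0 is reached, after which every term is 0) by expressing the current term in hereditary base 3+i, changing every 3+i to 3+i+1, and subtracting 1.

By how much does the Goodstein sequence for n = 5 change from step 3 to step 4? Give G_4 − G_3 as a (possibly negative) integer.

-1

5 —HB3→ 3 + 2 —bump→ 4 + 2 = 6 —(−1)→ 5
5 —HB4→ 4 + 1 —bump→ 5 + 1 = 6 —(−1)→ 5
5 —HB5→ 5 —bump→ 6 = 6 —(−1)→ 5
5 —HB6→ 5 —bump→ 5 = 5 —(−1)→ 4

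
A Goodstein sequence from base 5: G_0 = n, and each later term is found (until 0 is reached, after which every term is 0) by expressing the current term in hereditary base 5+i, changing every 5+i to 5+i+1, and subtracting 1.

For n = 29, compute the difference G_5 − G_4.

18

[0] 29 ≡ 5^2 + 4 (base 5). Lift 6: 40. −1: 39.
[1] 39 ≡ 6^2 + 3 (base 6). Lift 7: 52. −1: 51.
[2] 51 ≡ 7^2 + 2 (base 7). Lift 8: 66. −1: 65.
[3] 65 ≡ 8^2 + 1 (base 8). Lift 9: 82. −1: 81.
[4] 81 ≡ 9^2 (base 9). Lift 10: 100. −1: 99.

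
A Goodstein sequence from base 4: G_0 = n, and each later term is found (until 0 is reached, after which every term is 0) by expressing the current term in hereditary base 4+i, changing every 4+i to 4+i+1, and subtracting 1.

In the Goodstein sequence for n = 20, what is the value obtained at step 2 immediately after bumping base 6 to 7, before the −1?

(0) 20|_4 = 4^2 + 4 ↦ 5^2 + 5|_5 = 30 ⇒ 29
(1) 29|_5 = 5^2 + 4 ↦ 6^2 + 4|_6 = 40 ⇒ 39
(2) 39|_6 = 6^2 + 3 ↦ 7^2 + 3|_7 = 52 ⇒ 51

52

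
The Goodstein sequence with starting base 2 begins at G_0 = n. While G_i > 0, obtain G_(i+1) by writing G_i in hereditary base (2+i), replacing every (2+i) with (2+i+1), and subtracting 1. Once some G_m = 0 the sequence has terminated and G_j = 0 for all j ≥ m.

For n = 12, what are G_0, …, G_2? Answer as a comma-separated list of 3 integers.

12, 107, 1065

12 —HB2→ 2^(2 + 1) + 2^2 —bump→ 3^(3 + 1) + 3^3 = 108 —(−1)→ 107
107 —HB3→ 3^(3 + 1) + 2·3^2 + 2·3 + 2 —bump→ 4^(4 + 1) + 2·4^2 + 2·4 + 2 = 1066 —(−1)→ 1065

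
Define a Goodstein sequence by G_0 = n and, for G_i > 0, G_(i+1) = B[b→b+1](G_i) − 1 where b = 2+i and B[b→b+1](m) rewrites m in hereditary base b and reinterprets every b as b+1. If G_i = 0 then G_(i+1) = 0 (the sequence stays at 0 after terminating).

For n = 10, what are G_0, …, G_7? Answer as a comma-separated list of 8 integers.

G_0 = 10. HB_2(10) = 2^(2 + 1) + 2. Bump = 84. G_1 = 83.
G_1 = 83. HB_3(83) = 3^(3 + 1) + 2. Bump = 1026. G_2 = 1025.
G_2 = 1025. HB_4(1025) = 4^(4 + 1) + 1. Bump = 15626. G_3 = 15625.
G_3 = 15625. HB_5(15625) = 5^(5 + 1). Bump = 279936. G_4 = 279935.
G_4 = 279935. HB_6(279935) = 5·6^6 + 5·6^5 + 5·6^4 + 5·6^3 + 5·6^2 + 5·6 + 5. Bump = 4215755. G_5 = 4215754.
G_5 = 4215754. HB_7(4215754) = 5·7^7 + 5·7^5 + 5·7^4 + 5·7^3 + 5·7^2 + 5·7 + 4. Bump = 84073324. G_6 = 84073323.
G_6 = 84073323. HB_8(84073323) = 5·8^8 + 5·8^5 + 5·8^4 + 5·8^3 + 5·8^2 + 5·8 + 3. Bump = 1937434593. G_7 = 1937434592.

10, 83, 1025, 15625, 279935, 4215754, 84073323, 1937434592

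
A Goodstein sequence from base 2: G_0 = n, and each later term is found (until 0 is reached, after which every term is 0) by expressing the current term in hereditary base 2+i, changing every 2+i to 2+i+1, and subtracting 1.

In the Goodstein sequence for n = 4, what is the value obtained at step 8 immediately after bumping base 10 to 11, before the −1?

254

4 —HB2→ 2^2 —bump→ 3^3 = 27 —(−1)→ 26
26 —HB3→ 2·3^2 + 2·3 + 2 —bump→ 2·4^2 + 2·4 + 2 = 42 —(−1)→ 41
41 —HB4→ 2·4^2 + 2·4 + 1 —bump→ 2·5^2 + 2·5 + 1 = 61 —(−1)→ 60
60 —HB5→ 2·5^2 + 2·5 —bump→ 2·6^2 + 2·6 = 84 —(−1)→ 83
83 —HB6→ 2·6^2 + 6 + 5 —bump→ 2·7^2 + 7 + 5 = 110 —(−1)→ 109
109 —HB7→ 2·7^2 + 7 + 4 —bump→ 2·8^2 + 8 + 4 = 140 —(−1)→ 139
139 —HB8→ 2·8^2 + 8 + 3 —bump→ 2·9^2 + 9 + 3 = 174 —(−1)→ 173
173 —HB9→ 2·9^2 + 9 + 2 —bump→ 2·10^2 + 10 + 2 = 212 —(−1)→ 211
211 —HB10→ 2·10^2 + 10 + 1 —bump→ 2·11^2 + 11 + 1 = 254 —(−1)→ 253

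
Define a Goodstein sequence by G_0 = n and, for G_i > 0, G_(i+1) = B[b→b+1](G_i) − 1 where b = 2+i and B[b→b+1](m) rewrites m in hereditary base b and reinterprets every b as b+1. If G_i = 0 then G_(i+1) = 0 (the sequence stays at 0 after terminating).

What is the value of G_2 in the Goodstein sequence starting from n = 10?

[0] 10 ≡ 2^(2 + 1) + 2 (base 2). Lift 3: 84. −1: 83.
[1] 83 ≡ 3^(3 + 1) + 2 (base 3). Lift 4: 1026. −1: 1025.

1025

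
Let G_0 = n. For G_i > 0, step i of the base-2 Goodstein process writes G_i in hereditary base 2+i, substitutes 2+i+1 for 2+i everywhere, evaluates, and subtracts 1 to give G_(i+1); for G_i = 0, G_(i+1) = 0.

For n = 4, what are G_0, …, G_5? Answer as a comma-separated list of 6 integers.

G_0=4  [base 2] 2^2  →[2↦3]→  3^3 = 27  −1 ⇒ G_1=26
G_1=26  [base 3] 2·3^2 + 2·3 + 2  →[3↦4]→  2·4^2 + 2·4 + 2 = 42  −1 ⇒ G_2=41
G_2=41  [base 4] 2·4^2 + 2·4 + 1  →[4↦5]→  2·5^2 + 2·5 + 1 = 61  −1 ⇒ G_3=60
G_3=60  [base 5] 2·5^2 + 2·5  →[5↦6]→  2·6^2 + 2·6 = 84  −1 ⇒ G_4=83
G_4=83  [base 6] 2·6^2 + 6 + 5  →[6↦7]→  2·7^2 + 7 + 5 = 110  −1 ⇒ G_5=109

4, 26, 41, 60, 83, 109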